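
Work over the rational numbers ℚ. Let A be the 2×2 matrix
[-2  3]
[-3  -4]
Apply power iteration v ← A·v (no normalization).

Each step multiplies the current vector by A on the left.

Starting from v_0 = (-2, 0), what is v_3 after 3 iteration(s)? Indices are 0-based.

v_3 = (-128, 114)

v_0 = (-2, 0).
v_1 = A·v_0 = (4, 6).
v_2 = A·v_1 = (10, -36).
v_3 = A·v_2 = (-128, 114).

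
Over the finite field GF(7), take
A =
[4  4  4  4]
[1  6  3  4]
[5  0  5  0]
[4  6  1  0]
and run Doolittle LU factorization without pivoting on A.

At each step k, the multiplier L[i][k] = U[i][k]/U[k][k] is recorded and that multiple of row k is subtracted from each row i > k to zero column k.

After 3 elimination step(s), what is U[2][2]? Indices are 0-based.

k=0: U[0][0]=4
  eliminate (1,0): mult=2, new row 1: (0, 5, 2, 3); set L[1][0]=2
  eliminate (2,0): mult=3, new row 2: (0, 2, 0, 2); set L[2][0]=3
  eliminate (3,0): mult=1, new row 3: (0, 2, 4, 3); set L[3][0]=1
k=1: U[1][1]=5
  eliminate (2,1): mult=6, new row 2: (0, 0, 2, 5); set L[2][1]=6
  eliminate (3,1): mult=6, new row 3: (0, 0, 6, 6); set L[3][1]=6
k=2: U[2][2]=2
  eliminate (3,2): mult=3, new row 3: (0, 0, 0, 5); set L[3][2]=3

U[2][2] = 2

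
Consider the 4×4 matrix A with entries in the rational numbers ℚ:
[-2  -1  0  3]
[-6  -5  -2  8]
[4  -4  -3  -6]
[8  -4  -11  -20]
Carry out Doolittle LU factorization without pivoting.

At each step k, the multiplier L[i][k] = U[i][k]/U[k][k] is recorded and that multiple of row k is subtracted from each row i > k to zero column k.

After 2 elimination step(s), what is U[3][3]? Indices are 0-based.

Step 1: pivot at (0,0) is -2.
  row1 ← row1 − (3)·row0  ⇒  L[1][0]=3, U row1=(0, -2, -2, -1)
  row2 ← row2 − (-2)·row0  ⇒  L[2][0]=-2, U row2=(0, -6, -3, 0)
  row3 ← row3 − (-4)·row0  ⇒  L[3][0]=-4, U row3=(0, -8, -11, -8)
Step 2: pivot at (1,1) is -2.
  row2 ← row2 − (3)·row1  ⇒  L[2][1]=3, U row2=(0, 0, 3, 3)
  row3 ← row3 − (4)·row1  ⇒  L[3][1]=4, U row3=(0, 0, -3, -4)

U[3][3] = -4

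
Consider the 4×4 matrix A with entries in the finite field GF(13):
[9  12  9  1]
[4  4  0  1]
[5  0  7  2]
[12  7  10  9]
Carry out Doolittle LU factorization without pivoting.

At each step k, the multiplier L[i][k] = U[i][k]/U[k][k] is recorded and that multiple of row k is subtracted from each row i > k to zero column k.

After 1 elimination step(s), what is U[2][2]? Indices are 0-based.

U[2][2] = 2

Step 1: pivot at (0,0) is 9.
  row1 ← row1 − (12)·row0  ⇒  L[1][0]=12, U row1=(0, 3, 9, 2)
  row2 ← row2 − (2)·row0  ⇒  L[2][0]=2, U row2=(0, 2, 2, 0)
  row3 ← row3 − (10)·row0  ⇒  L[3][0]=10, U row3=(0, 4, 11, 12)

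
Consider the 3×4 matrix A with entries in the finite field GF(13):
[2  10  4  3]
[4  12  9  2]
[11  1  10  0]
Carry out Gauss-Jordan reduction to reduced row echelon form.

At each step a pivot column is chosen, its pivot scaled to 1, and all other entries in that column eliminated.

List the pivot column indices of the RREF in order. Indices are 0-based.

pivot(0,0)=2: scale R0 → (1, 5, 2, 8)
  clear (1,0): R1 −= (4)R0 → (0, 5, 1, 9)
  clear (2,0): R2 −= (11)R0 → (0, 11, 1, 3)
pivot(1,1)=5: scale R1 → (0, 1, 8, 7)
  clear (0,1): R0 −= (5)R1 → (1, 0, 1, 12)
  clear (2,1): R2 −= (11)R1 → (0, 0, 4, 4)
pivot(2,2)=4: scale R2 → (0, 0, 1, 1)
  clear (0,2): R0 −= (1)R2 → (1, 0, 0, 11)
  clear (1,2): R1 −= (8)R2 → (0, 1, 0, 12)

pivot columns: 0, 1, 2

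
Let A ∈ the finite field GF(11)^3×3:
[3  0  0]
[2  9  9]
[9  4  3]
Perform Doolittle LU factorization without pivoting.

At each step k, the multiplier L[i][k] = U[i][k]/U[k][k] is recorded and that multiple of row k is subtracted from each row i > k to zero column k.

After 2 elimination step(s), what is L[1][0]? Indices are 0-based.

L[1][0] = 8

[col 0] pivot 3
  R1 -= 8*R0 → (0, 9, 9)  (L[1][0] := 8)
  R2 -= 3*R0 → (0, 4, 3)  (L[2][0] := 3)
[col 1] pivot 9
  R2 -= 9*R1 → (0, 0, 10)  (L[2][1] := 9)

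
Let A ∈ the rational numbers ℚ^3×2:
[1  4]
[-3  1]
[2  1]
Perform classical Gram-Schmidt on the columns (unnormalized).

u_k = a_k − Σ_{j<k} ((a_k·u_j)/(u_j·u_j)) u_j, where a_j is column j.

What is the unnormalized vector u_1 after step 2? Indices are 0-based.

u_1 = (53/14, 23/14, 4/7)

Step 1: u_0 = a_0 = (1, -3, 2).
Step 2: u_1 = a_1 − (3/14)·u_0 = (53/14, 23/14, 4/7).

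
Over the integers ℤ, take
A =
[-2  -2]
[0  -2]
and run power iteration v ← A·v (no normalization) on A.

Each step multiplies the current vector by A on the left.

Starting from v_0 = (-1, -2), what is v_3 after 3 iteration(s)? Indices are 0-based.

v_0 = (-1, -2).
v_1 = A·v_0 = (6, 4).
v_2 = A·v_1 = (-20, -8).
v_3 = A·v_2 = (56, 16).

v_3 = (56, 16)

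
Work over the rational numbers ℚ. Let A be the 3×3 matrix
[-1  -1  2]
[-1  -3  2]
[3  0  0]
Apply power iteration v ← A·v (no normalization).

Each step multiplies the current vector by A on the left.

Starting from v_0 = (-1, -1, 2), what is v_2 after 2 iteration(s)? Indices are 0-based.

v_0 = (-1, -1, 2).
v_1 = A·v_0 = (6, 8, -3).
v_2 = A·v_1 = (-20, -36, 18).

v_2 = (-20, -36, 18)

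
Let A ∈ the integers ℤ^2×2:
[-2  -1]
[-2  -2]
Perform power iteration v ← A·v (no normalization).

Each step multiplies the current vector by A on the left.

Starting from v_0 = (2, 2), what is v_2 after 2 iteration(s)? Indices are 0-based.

v_2 = (20, 28)

v_0 = (2, 2).
v_1 = A·v_0 = (-6, -8).
v_2 = A·v_1 = (20, 28).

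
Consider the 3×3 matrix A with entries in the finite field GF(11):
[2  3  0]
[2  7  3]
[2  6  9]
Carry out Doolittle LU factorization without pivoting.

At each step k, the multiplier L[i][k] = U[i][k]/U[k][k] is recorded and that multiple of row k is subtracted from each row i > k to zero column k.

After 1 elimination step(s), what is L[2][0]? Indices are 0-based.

k=0: U[0][0]=2
  eliminate (1,0): mult=1, new row 1: (0, 4, 3); set L[1][0]=1
  eliminate (2,0): mult=1, new row 2: (0, 3, 9); set L[2][0]=1

L[2][0] = 1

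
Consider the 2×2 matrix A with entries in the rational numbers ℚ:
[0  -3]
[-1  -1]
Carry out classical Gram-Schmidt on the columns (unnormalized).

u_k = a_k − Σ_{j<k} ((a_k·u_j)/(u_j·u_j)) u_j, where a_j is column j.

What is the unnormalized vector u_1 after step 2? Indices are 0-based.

u_1 = (-3, 0)

Step 1: u_0 = a_0 = (0, -1).
Step 2: u_1 = a_1 − (1)·u_0 = (-3, 0).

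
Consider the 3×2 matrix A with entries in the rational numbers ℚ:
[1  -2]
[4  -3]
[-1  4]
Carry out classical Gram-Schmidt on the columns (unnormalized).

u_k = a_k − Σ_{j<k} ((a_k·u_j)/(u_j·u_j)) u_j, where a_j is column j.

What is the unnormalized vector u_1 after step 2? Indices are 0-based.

Step 1: u_0 = a_0 = (1, 4, -1).
Step 2: u_1 = a_1 − (-1)·u_0 = (-1, 1, 3).

u_1 = (-1, 1, 3)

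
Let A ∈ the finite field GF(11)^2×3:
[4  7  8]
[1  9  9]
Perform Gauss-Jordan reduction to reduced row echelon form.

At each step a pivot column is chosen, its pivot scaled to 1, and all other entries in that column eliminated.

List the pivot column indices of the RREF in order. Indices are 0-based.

pivot columns: 0, 1

[1] R0 /= 4  ⇒  (1, 10, 2)
     R1 -= 1·R0  ⇒  (0, 10, 7)
[2] R1 /= 10  ⇒  (0, 1, 4)
     R0 -= 10·R1  ⇒  (1, 0, 6)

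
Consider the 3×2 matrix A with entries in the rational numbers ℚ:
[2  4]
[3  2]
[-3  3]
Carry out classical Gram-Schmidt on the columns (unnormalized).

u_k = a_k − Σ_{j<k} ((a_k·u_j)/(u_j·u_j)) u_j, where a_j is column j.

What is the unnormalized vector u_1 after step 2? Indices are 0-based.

u_1 = (39/11, 29/22, 81/22)

Step 1: u_0 = a_0 = (2, 3, -3).
Step 2: u_1 = a_1 − (5/22)·u_0 = (39/11, 29/22, 81/22).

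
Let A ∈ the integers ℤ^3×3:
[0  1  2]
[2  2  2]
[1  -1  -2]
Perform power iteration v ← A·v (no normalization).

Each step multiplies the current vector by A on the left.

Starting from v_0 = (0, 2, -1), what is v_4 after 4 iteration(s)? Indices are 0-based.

v_4 = (12, 20, -12)

v_0 = (0, 2, -1).
v_1 = A·v_0 = (0, 2, 0).
v_2 = A·v_1 = (2, 4, -2).
v_3 = A·v_2 = (0, 8, 2).
v_4 = A·v_3 = (12, 20, -12).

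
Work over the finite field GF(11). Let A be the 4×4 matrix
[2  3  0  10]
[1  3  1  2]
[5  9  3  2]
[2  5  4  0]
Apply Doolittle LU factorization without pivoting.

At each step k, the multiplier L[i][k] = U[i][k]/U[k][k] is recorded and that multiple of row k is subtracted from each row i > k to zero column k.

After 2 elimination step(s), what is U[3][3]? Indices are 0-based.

U[3][3] = 5

[col 0] pivot 2
  R1 -= 6*R0 → (0, 7, 1, 8)  (L[1][0] := 6)
  R2 -= 8*R0 → (0, 7, 3, 10)  (L[2][0] := 8)
  R3 -= 1*R0 → (0, 2, 4, 1)  (L[3][0] := 1)
[col 1] pivot 7
  R2 -= 1*R1 → (0, 0, 2, 2)  (L[2][1] := 1)
  R3 -= 5*R1 → (0, 0, 10, 5)  (L[3][1] := 5)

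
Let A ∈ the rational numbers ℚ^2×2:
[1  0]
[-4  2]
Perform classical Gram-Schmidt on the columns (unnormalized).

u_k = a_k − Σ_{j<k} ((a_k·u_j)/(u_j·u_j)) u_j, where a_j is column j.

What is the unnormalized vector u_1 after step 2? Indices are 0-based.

Step 1: u_0 = a_0 = (1, -4).
Step 2: u_1 = a_1 − (-8/17)·u_0 = (8/17, 2/17).

u_1 = (8/17, 2/17)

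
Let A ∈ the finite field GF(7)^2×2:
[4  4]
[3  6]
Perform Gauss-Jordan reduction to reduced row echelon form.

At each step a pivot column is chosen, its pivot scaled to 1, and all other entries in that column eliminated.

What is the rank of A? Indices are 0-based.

rank = 2

step 1: normalize row 0 (÷4) = (1, 1)
  row 1: subtract 3×row0 = (0, 3)
step 2: normalize row 1 (÷3) = (0, 1)
  row 0: subtract 1×row1 = (1, 0)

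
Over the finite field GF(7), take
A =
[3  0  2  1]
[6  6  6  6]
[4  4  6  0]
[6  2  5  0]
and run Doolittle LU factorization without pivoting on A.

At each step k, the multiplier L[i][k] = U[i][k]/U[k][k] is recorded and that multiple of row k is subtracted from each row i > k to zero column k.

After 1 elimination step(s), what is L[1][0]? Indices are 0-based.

L[1][0] = 2

k=0: U[0][0]=3
  eliminate (1,0): mult=2, new row 1: (0, 6, 2, 4); set L[1][0]=2
  eliminate (2,0): mult=6, new row 2: (0, 4, 1, 1); set L[2][0]=6
  eliminate (3,0): mult=2, new row 3: (0, 2, 1, 5); set L[3][0]=2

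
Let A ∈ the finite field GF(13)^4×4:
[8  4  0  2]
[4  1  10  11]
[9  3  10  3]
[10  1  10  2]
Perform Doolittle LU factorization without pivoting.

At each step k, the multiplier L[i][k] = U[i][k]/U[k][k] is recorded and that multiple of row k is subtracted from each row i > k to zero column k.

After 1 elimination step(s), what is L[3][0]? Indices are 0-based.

Step 1: pivot at (0,0) is 8.
  row1 ← row1 − (7)·row0  ⇒  L[1][0]=7, U row1=(0, 12, 10, 10)
  row2 ← row2 − (6)·row0  ⇒  L[2][0]=6, U row2=(0, 5, 10, 4)
  row3 ← row3 − (11)·row0  ⇒  L[3][0]=11, U row3=(0, 9, 10, 6)

L[3][0] = 11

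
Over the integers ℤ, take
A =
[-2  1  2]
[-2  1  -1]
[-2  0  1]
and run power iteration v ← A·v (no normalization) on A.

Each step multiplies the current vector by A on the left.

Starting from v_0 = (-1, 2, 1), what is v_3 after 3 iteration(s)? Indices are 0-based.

v_3 = (-24, 3, -3)

v_0 = (-1, 2, 1).
v_1 = A·v_0 = (6, 3, 3).
v_2 = A·v_1 = (-3, -12, -9).
v_3 = A·v_2 = (-24, 3, -3).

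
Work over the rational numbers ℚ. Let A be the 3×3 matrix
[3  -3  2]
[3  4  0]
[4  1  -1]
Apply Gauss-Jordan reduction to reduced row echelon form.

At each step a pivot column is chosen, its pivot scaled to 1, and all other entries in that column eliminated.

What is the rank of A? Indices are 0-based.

step 1: normalize row 0 (÷3) = (1, -1, 2/3)
  row 1: subtract 3×row0 = (0, 7, -2)
  row 2: subtract 4×row0 = (0, 5, -11/3)
step 2: normalize row 1 (÷7) = (0, 1, -2/7)
  row 0: subtract -1×row1 = (1, 0, 8/21)
  row 2: subtract 5×row1 = (0, 0, -47/21)
step 3: normalize row 2 (÷-47/21) = (0, 0, 1)
  row 0: subtract 8/21×row2 = (1, 0, 0)
  row 1: subtract -2/7×row2 = (0, 1, 0)

rank = 3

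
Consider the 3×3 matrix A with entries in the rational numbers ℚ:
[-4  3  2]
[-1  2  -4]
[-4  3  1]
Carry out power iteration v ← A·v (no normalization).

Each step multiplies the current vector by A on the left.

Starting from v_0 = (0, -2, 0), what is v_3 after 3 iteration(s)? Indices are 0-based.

v_3 = (78, 20, 72)

v_0 = (0, -2, 0).
v_1 = A·v_0 = (-6, -4, -6).
v_2 = A·v_1 = (0, 22, 6).
v_3 = A·v_2 = (78, 20, 72).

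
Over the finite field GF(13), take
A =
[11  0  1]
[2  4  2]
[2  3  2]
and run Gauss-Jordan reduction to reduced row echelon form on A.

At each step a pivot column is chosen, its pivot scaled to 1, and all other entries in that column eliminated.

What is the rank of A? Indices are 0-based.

rank = 3

pivot(0,0)=11: scale R0 → (1, 0, 6)
  clear (1,0): R1 −= (2)R0 → (0, 4, 3)
  clear (2,0): R2 −= (2)R0 → (0, 3, 3)
pivot(1,1)=4: scale R1 → (0, 1, 4)
  clear (2,1): R2 −= (3)R1 → (0, 0, 4)
pivot(2,2)=4: scale R2 → (0, 0, 1)
  clear (0,2): R0 −= (6)R2 → (1, 0, 0)
  clear (1,2): R1 −= (4)R2 → (0, 1, 0)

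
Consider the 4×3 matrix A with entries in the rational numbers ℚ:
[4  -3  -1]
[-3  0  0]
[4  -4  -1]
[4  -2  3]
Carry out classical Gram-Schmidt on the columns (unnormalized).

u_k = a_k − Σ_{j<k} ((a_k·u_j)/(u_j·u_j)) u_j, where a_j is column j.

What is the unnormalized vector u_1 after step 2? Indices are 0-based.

Step 1: u_0 = a_0 = (4, -3, 4, 4).
Step 2: u_1 = a_1 − (-12/19)·u_0 = (-9/19, -36/19, -28/19, 10/19).

u_1 = (-9/19, -36/19, -28/19, 10/19)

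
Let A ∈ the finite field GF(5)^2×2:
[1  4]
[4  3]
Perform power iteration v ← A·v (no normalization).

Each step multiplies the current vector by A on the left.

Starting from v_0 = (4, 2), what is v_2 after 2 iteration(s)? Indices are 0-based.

v_2 = (0, 4)

v_0 = (4, 2).
v_1 = A·v_0 = (2, 2).
v_2 = A·v_1 = (0, 4).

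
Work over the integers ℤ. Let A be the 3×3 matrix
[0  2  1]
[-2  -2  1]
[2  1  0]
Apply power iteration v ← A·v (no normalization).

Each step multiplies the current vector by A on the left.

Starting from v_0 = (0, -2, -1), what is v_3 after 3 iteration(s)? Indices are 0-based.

v_3 = (-3, -19, 10)

v_0 = (0, -2, -1).
v_1 = A·v_0 = (-5, 3, -2).
v_2 = A·v_1 = (4, 2, -7).
v_3 = A·v_2 = (-3, -19, 10).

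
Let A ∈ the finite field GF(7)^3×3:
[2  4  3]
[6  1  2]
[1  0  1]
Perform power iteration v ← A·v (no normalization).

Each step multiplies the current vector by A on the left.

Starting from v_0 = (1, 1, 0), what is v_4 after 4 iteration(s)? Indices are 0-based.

v_4 = (4, 4, 1)

v_0 = (1, 1, 0).
v_1 = A·v_0 = (6, 0, 1).
v_2 = A·v_1 = (1, 3, 0).
v_3 = A·v_2 = (0, 2, 1).
v_4 = A·v_3 = (4, 4, 1).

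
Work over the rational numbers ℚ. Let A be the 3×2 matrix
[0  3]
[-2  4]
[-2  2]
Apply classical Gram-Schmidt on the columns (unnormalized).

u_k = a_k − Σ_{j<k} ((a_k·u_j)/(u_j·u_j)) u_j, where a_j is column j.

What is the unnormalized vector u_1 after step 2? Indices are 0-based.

u_1 = (3, 1, -1)

Step 1: u_0 = a_0 = (0, -2, -2).
Step 2: u_1 = a_1 − (-3/2)·u_0 = (3, 1, -1).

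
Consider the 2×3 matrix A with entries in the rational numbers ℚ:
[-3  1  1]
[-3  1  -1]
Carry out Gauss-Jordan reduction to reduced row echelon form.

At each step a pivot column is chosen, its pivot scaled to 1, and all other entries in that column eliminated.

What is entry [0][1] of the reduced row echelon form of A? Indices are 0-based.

step 1: normalize row 0 (÷-3) = (1, -1/3, -1/3)
  row 1: subtract -3×row0 = (0, 0, -2)
skip col 1 (zero from row 1)
step 2: normalize row 1 (÷-2) = (0, 0, 1)
  row 0: subtract -1/3×row1 = (1, -1/3, 0)

M[0][1] = -1/3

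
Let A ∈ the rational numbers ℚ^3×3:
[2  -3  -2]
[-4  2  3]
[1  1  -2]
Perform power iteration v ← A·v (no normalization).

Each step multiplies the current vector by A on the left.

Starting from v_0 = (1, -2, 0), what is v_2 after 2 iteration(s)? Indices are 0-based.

v_0 = (1, -2, 0).
v_1 = A·v_0 = (8, -8, -1).
v_2 = A·v_1 = (42, -51, 2).

v_2 = (42, -51, 2)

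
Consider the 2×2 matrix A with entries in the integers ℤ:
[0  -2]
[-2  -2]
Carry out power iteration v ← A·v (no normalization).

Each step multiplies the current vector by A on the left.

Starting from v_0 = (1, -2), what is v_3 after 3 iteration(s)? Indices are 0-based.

v_3 = (24, 32)

v_0 = (1, -2).
v_1 = A·v_0 = (4, 2).
v_2 = A·v_1 = (-4, -12).
v_3 = A·v_2 = (24, 32).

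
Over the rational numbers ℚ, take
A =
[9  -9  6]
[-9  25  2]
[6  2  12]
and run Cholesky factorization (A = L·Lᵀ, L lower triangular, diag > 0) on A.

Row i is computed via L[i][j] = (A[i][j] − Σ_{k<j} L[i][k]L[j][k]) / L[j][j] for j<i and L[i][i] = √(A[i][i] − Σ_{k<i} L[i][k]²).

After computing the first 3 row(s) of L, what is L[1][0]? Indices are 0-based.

L[1][0] = -3

Step 1: L[0][0] = √(9) = 3.
  L[1][0] = (-9) / L[0][0] = -3.
Step 2: L[1][1] = √(16) = 4.
  L[2][0] = (6) / L[0][0] = 2.
  L[2][1] = (8) / L[1][1] = 2.
Step 3: L[2][2] = √(4) = 2.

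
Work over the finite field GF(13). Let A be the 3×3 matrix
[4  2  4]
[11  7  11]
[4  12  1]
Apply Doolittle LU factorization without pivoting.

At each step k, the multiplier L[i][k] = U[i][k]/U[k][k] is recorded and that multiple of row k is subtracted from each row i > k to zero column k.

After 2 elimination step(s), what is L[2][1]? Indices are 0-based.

L[2][1] = 11

Step 1: pivot at (0,0) is 4.
  row1 ← row1 − (6)·row0  ⇒  L[1][0]=6, U row1=(0, 8, 0)
  row2 ← row2 − (1)·row0  ⇒  L[2][0]=1, U row2=(0, 10, 10)
Step 2: pivot at (1,1) is 8.
  row2 ← row2 − (11)·row1  ⇒  L[2][1]=11, U row2=(0, 0, 10)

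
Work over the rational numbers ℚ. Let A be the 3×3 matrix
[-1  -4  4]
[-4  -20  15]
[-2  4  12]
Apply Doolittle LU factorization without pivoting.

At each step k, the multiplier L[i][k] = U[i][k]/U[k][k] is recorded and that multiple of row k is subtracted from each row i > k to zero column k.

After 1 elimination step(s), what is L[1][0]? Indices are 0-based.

L[1][0] = 4

[col 0] pivot -1
  R1 -= 4*R0 → (0, -4, -1)  (L[1][0] := 4)
  R2 -= 2*R0 → (0, 12, 4)  (L[2][0] := 2)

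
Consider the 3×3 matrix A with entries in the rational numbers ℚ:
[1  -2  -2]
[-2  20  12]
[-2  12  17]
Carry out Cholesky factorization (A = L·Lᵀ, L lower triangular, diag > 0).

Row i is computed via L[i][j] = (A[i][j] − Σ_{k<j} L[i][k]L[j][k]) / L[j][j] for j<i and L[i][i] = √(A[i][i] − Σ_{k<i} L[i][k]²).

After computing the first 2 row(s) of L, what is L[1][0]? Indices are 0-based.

L[1][0] = -2

Step 1: L[0][0] = √(1) = 1.
  L[1][0] = (-2) / L[0][0] = -2.
Step 2: L[1][1] = √(16) = 4.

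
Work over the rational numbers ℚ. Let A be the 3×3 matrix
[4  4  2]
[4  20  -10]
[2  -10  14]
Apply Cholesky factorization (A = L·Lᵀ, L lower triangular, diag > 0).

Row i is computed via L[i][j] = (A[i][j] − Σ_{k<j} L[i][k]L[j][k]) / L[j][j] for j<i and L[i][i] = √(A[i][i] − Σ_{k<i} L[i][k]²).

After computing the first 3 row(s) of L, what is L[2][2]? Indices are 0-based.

Step 1: L[0][0] = √(4) = 2.
  L[1][0] = (4) / L[0][0] = 2.
Step 2: L[1][1] = √(16) = 4.
  L[2][0] = (2) / L[0][0] = 1.
  L[2][1] = (-12) / L[1][1] = -3.
Step 3: L[2][2] = √(4) = 2.

L[2][2] = 2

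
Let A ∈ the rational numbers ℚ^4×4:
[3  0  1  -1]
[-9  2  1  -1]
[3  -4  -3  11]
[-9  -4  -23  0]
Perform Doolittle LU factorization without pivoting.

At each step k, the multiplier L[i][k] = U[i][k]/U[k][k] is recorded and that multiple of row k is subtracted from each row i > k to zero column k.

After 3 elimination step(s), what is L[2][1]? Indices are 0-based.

[col 0] pivot 3
  R1 -= -3*R0 → (0, 2, 4, -4)  (L[1][0] := -3)
  R2 -= 1*R0 → (0, -4, -4, 12)  (L[2][0] := 1)
  R3 -= -3*R0 → (0, -4, -20, -3)  (L[3][0] := -3)
[col 1] pivot 2
  R2 -= -2*R1 → (0, 0, 4, 4)  (L[2][1] := -2)
  R3 -= -2*R1 → (0, 0, -12, -11)  (L[3][1] := -2)
[col 2] pivot 4
  R3 -= -3*R2 → (0, 0, 0, 1)  (L[3][2] := -3)

L[2][1] = -2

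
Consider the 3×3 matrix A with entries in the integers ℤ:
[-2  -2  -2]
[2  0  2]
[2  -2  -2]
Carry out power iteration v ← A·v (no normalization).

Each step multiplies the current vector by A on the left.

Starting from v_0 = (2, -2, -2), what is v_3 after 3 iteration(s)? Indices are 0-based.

v_3 = (32, -96, -96)

v_0 = (2, -2, -2).
v_1 = A·v_0 = (4, 0, 12).
v_2 = A·v_1 = (-32, 32, -16).
v_3 = A·v_2 = (32, -96, -96).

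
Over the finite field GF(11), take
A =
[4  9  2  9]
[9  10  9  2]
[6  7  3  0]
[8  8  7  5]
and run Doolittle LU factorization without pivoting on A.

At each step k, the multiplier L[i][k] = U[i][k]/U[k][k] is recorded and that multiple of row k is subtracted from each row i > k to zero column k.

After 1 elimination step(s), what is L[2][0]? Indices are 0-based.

L[2][0] = 7

[col 0] pivot 4
  R1 -= 5*R0 → (0, 9, 10, 1)  (L[1][0] := 5)
  R2 -= 7*R0 → (0, 10, 0, 3)  (L[2][0] := 7)
  R3 -= 2*R0 → (0, 1, 3, 9)  (L[3][0] := 2)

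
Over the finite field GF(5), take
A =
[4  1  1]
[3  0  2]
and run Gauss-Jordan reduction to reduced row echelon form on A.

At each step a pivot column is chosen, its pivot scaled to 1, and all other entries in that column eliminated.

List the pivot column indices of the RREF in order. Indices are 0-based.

pivot columns: 0, 1

step 1: normalize row 0 (÷4) = (1, 4, 4)
  row 1: subtract 3×row0 = (0, 3, 0)
step 2: normalize row 1 (÷3) = (0, 1, 0)
  row 0: subtract 4×row1 = (1, 0, 4)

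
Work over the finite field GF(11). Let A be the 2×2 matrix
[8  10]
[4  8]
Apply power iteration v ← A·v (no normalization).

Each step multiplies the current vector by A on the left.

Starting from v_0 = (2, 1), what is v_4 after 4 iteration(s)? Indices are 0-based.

v_0 = (2, 1).
v_1 = A·v_0 = (4, 5).
v_2 = A·v_1 = (5, 1).
v_3 = A·v_2 = (6, 6).
v_4 = A·v_3 = (9, 6).

v_4 = (9, 6)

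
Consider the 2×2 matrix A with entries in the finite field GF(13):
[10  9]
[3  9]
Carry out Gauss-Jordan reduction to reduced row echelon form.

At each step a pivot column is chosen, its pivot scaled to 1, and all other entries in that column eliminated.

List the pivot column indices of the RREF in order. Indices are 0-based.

[1] R0 /= 10  ⇒  (1, 10)
     R1 -= 3·R0  ⇒  (0, 5)
[2] R1 /= 5  ⇒  (0, 1)
     R0 -= 10·R1  ⇒  (1, 0)

pivot columns: 0, 1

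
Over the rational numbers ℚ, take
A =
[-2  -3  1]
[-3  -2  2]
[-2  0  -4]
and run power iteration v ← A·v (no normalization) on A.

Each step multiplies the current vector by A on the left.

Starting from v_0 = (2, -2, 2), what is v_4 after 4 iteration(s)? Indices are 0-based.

v_4 = (-1246, -1328, 8)

v_0 = (2, -2, 2).
v_1 = A·v_0 = (4, 2, -12).
v_2 = A·v_1 = (-26, -40, 40).
v_3 = A·v_2 = (212, 238, -108).
v_4 = A·v_3 = (-1246, -1328, 8).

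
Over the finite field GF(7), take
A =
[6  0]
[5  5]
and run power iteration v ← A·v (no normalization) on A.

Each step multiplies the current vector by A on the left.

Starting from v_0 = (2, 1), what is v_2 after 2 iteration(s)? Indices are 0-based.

v_2 = (2, 2)

v_0 = (2, 1).
v_1 = A·v_0 = (5, 1).
v_2 = A·v_1 = (2, 2).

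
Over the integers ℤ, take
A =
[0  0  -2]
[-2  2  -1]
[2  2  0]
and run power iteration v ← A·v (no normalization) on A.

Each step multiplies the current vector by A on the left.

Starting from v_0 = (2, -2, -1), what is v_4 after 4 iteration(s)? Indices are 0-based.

v_0 = (2, -2, -1).
v_1 = A·v_0 = (2, -7, 0).
v_2 = A·v_1 = (0, -18, -10).
v_3 = A·v_2 = (20, -26, -36).
v_4 = A·v_3 = (72, -56, -12).

v_4 = (72, -56, -12)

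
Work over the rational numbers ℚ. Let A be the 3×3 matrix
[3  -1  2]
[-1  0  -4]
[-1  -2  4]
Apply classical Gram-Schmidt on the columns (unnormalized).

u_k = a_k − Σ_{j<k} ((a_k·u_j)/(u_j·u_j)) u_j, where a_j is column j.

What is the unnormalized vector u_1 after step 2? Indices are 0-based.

u_1 = (-8/11, -1/11, -23/11)

Step 1: u_0 = a_0 = (3, -1, -1).
Step 2: u_1 = a_1 − (-1/11)·u_0 = (-8/11, -1/11, -23/11).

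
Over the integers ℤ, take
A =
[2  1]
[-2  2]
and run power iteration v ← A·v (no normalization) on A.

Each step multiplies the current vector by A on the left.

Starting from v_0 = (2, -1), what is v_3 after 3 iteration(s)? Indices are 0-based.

v_3 = (-18, -36)

v_0 = (2, -1).
v_1 = A·v_0 = (3, -6).
v_2 = A·v_1 = (0, -18).
v_3 = A·v_2 = (-18, -36).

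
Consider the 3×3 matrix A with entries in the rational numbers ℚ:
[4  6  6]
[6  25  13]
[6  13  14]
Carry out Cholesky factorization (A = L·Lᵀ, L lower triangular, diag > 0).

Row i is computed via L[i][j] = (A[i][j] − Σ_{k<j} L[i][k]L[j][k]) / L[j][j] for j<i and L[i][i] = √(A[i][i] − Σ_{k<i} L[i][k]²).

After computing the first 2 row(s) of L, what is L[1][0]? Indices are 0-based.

L[1][0] = 3

Step 1: L[0][0] = √(4) = 2.
  L[1][0] = (6) / L[0][0] = 3.
Step 2: L[1][1] = √(16) = 4.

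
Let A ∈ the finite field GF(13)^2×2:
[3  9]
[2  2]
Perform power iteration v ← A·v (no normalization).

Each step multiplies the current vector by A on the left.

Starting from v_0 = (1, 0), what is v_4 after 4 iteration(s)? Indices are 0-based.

v_0 = (1, 0).
v_1 = A·v_0 = (3, 2).
v_2 = A·v_1 = (1, 10).
v_3 = A·v_2 = (2, 9).
v_4 = A·v_3 = (9, 9).

v_4 = (9, 9)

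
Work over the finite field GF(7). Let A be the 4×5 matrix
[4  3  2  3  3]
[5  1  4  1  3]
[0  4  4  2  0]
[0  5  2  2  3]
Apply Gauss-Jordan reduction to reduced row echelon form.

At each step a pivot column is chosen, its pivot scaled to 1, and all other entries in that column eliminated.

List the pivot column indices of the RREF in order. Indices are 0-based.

[1] R0 /= 4  ⇒  (1, 6, 4, 6, 6)
     R1 -= 5·R0  ⇒  (0, 6, 5, 6, 1)
[2] R1 /= 6  ⇒  (0, 1, 2, 1, 6)
     R0 -= 6·R1  ⇒  (1, 0, 6, 0, 5)
     R2 -= 4·R1  ⇒  (0, 0, 3, 5, 4)
     R3 -= 5·R1  ⇒  (0, 0, 6, 4, 1)
[3] R2 /= 3  ⇒  (0, 0, 1, 4, 6)
     R0 -= 6·R2  ⇒  (1, 0, 0, 4, 4)
     R1 -= 2·R2  ⇒  (0, 1, 0, 0, 1)
     R3 -= 6·R2  ⇒  (0, 0, 0, 1, 0)
[4] R3 /= 1  ⇒  (0, 0, 0, 1, 0)
     R0 -= 4·R3  ⇒  (1, 0, 0, 0, 4)
     R2 -= 4·R3  ⇒  (0, 0, 1, 0, 6)

pivot columns: 0, 1, 2, 3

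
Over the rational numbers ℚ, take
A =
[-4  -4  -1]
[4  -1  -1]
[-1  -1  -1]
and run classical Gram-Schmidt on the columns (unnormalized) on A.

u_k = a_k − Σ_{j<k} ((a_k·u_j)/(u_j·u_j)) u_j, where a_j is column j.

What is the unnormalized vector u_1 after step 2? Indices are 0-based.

u_1 = (-80/33, -85/33, -20/33)

Step 1: u_0 = a_0 = (-4, 4, -1).
Step 2: u_1 = a_1 − (13/33)·u_0 = (-80/33, -85/33, -20/33).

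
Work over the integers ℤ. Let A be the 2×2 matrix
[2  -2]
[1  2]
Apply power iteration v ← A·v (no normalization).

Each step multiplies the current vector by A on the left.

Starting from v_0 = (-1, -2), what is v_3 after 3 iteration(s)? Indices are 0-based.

v_3 = (44, -2)

v_0 = (-1, -2).
v_1 = A·v_0 = (2, -5).
v_2 = A·v_1 = (14, -8).
v_3 = A·v_2 = (44, -2).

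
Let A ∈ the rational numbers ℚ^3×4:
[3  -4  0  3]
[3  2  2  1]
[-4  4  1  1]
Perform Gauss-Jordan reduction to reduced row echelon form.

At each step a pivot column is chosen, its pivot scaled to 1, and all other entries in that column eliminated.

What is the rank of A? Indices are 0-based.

pivot(0,0)=3: scale R0 → (1, -4/3, 0, 1)
  clear (1,0): R1 −= (3)R0 → (0, 6, 2, -2)
  clear (2,0): R2 −= (-4)R0 → (0, -4/3, 1, 5)
pivot(1,1)=6: scale R1 → (0, 1, 1/3, -1/3)
  clear (0,1): R0 −= (-4/3)R1 → (1, 0, 4/9, 5/9)
  clear (2,1): R2 −= (-4/3)R1 → (0, 0, 13/9, 41/9)
pivot(2,2)=13/9: scale R2 → (0, 0, 1, 41/13)
  clear (0,2): R0 −= (4/9)R2 → (1, 0, 0, -11/13)
  clear (1,2): R1 −= (1/3)R2 → (0, 1, 0, -18/13)

rank = 3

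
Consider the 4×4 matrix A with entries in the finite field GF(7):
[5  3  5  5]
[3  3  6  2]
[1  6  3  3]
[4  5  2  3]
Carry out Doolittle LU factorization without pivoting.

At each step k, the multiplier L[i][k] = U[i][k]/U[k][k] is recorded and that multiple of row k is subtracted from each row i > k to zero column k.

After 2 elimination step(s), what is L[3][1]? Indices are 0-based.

L[3][1] = 1

Step 1: pivot at (0,0) is 5.
  row1 ← row1 − (2)·row0  ⇒  L[1][0]=2, U row1=(0, 4, 3, 6)
  row2 ← row2 − (3)·row0  ⇒  L[2][0]=3, U row2=(0, 4, 2, 2)
  row3 ← row3 − (5)·row0  ⇒  L[3][0]=5, U row3=(0, 4, 5, 6)
Step 2: pivot at (1,1) is 4.
  row2 ← row2 − (1)·row1  ⇒  L[2][1]=1, U row2=(0, 0, 6, 3)
  row3 ← row3 − (1)·row1  ⇒  L[3][1]=1, U row3=(0, 0, 2, 0)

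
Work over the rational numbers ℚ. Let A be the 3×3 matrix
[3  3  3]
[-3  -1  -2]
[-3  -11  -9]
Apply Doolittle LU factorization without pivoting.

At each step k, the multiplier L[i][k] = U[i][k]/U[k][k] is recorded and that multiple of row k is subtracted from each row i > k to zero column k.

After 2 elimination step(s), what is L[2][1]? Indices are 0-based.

L[2][1] = -4

Step 1: pivot at (0,0) is 3.
  row1 ← row1 − (-1)·row0  ⇒  L[1][0]=-1, U row1=(0, 2, 1)
  row2 ← row2 − (-1)·row0  ⇒  L[2][0]=-1, U row2=(0, -8, -6)
Step 2: pivot at (1,1) is 2.
  row2 ← row2 − (-4)·row1  ⇒  L[2][1]=-4, U row2=(0, 0, -2)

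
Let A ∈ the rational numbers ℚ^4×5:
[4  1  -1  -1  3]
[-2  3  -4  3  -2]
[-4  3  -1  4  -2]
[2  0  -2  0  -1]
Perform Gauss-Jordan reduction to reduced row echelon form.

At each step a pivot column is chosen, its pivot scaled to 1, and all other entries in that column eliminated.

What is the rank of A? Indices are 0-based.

rank = 4

[1] R0 /= 4  ⇒  (1, 1/4, -1/4, -1/4, 3/4)
     R1 -= -2·R0  ⇒  (0, 7/2, -9/2, 5/2, -1/2)
     R2 -= -4·R0  ⇒  (0, 4, -2, 3, 1)
     R3 -= 2·R0  ⇒  (0, -1/2, -3/2, 1/2, -5/2)
[2] R1 /= 7/2  ⇒  (0, 1, -9/7, 5/7, -1/7)
     R0 -= 1/4·R1  ⇒  (1, 0, 1/14, -3/7, 11/14)
     R2 -= 4·R1  ⇒  (0, 0, 22/7, 1/7, 11/7)
     R3 -= -1/2·R1  ⇒  (0, 0, -15/7, 6/7, -18/7)
[3] R2 /= 22/7  ⇒  (0, 0, 1, 1/22, 1/2)
     R0 -= 1/14·R2  ⇒  (1, 0, 0, -19/44, 3/4)
     R1 -= -9/7·R2  ⇒  (0, 1, 0, 17/22, 1/2)
     R3 -= -15/7·R2  ⇒  (0, 0, 0, 21/22, -3/2)
[4] R3 /= 21/22  ⇒  (0, 0, 0, 1, -11/7)
     R0 -= -19/44·R3  ⇒  (1, 0, 0, 0, 1/14)
     R1 -= 17/22·R3  ⇒  (0, 1, 0, 0, 12/7)
     R2 -= 1/22·R3  ⇒  (0, 0, 1, 0, 4/7)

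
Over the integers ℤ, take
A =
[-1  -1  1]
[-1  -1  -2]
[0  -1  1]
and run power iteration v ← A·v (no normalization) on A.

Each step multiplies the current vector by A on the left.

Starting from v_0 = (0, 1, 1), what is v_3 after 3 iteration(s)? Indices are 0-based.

v_3 = (-3, -12, 0)

v_0 = (0, 1, 1).
v_1 = A·v_0 = (0, -3, 0).
v_2 = A·v_1 = (3, 3, 3).
v_3 = A·v_2 = (-3, -12, 0).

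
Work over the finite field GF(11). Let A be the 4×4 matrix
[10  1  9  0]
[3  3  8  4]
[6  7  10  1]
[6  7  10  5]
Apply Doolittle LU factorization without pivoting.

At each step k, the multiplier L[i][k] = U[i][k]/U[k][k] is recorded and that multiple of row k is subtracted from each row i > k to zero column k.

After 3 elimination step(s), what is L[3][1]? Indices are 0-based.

Step 1: pivot at (0,0) is 10.
  row1 ← row1 − (8)·row0  ⇒  L[1][0]=8, U row1=(0, 6, 2, 4)
  row2 ← row2 − (5)·row0  ⇒  L[2][0]=5, U row2=(0, 2, 9, 1)
  row3 ← row3 − (5)·row0  ⇒  L[3][0]=5, U row3=(0, 2, 9, 5)
Step 2: pivot at (1,1) is 6.
  row2 ← row2 − (4)·row1  ⇒  L[2][1]=4, U row2=(0, 0, 1, 7)
  row3 ← row3 − (4)·row1  ⇒  L[3][1]=4, U row3=(0, 0, 1, 0)
Step 3: pivot at (2,2) is 1.
  row3 ← row3 − (1)·row2  ⇒  L[3][2]=1, U row3=(0, 0, 0, 4)

L[3][1] = 4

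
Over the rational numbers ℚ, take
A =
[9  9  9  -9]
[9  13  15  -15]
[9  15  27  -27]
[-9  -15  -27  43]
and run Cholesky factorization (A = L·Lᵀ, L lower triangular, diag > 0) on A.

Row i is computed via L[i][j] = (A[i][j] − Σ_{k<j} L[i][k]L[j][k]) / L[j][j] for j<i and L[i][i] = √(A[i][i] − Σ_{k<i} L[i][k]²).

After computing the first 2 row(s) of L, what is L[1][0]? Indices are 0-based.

L[1][0] = 3

Step 1: L[0][0] = √(9) = 3.
  L[1][0] = (9) / L[0][0] = 3.
Step 2: L[1][1] = √(4) = 2.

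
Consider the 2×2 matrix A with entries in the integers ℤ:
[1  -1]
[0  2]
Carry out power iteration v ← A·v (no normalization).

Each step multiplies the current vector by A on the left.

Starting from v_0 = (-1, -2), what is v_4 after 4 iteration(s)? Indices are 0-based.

v_4 = (29, -32)

v_0 = (-1, -2).
v_1 = A·v_0 = (1, -4).
v_2 = A·v_1 = (5, -8).
v_3 = A·v_2 = (13, -16).
v_4 = A·v_3 = (29, -32).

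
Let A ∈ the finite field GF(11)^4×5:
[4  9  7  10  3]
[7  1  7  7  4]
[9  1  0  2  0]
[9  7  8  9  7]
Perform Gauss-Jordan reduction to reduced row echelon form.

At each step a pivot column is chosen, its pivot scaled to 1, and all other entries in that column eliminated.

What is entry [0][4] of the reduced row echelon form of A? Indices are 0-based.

pivot(0,0)=4: scale R0 → (1, 5, 10, 8, 9)
  clear (1,0): R1 −= (7)R0 → (0, 10, 3, 6, 7)
  clear (2,0): R2 −= (9)R0 → (0, 0, 9, 7, 7)
  clear (3,0): R3 −= (9)R0 → (0, 6, 6, 3, 3)
pivot(1,1)=10: scale R1 → (0, 1, 8, 5, 4)
  clear (0,1): R0 −= (5)R1 → (1, 0, 3, 5, 0)
  clear (3,1): R3 −= (6)R1 → (0, 0, 2, 6, 1)
pivot(2,2)=9: scale R2 → (0, 0, 1, 2, 2)
  clear (0,2): R0 −= (3)R2 → (1, 0, 0, 10, 5)
  clear (1,2): R1 −= (8)R2 → (0, 1, 0, 0, 10)
  clear (3,2): R3 −= (2)R2 → (0, 0, 0, 2, 8)
pivot(3,3)=2: scale R3 → (0, 0, 0, 1, 4)
  clear (0,3): R0 −= (10)R3 → (1, 0, 0, 0, 9)
  clear (2,3): R2 −= (2)R3 → (0, 0, 1, 0, 5)

M[0][4] = 9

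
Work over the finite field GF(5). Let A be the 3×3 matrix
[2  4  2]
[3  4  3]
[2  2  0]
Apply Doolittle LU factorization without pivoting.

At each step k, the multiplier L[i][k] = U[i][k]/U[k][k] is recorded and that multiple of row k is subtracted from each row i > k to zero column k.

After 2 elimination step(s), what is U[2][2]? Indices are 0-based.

U[2][2] = 3

k=0: U[0][0]=2
  eliminate (1,0): mult=4, new row 1: (0, 3, 0); set L[1][0]=4
  eliminate (2,0): mult=1, new row 2: (0, 3, 3); set L[2][0]=1
k=1: U[1][1]=3
  eliminate (2,1): mult=1, new row 2: (0, 0, 3); set L[2][1]=1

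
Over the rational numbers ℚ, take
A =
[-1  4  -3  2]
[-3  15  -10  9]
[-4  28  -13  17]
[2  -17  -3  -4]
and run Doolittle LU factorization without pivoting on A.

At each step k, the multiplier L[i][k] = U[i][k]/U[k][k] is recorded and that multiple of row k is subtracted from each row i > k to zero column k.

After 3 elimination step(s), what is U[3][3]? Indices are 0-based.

U[3][3] = -3

k=0: U[0][0]=-1
  eliminate (1,0): mult=3, new row 1: (0, 3, -1, 3); set L[1][0]=3
  eliminate (2,0): mult=4, new row 2: (0, 12, -1, 9); set L[2][0]=4
  eliminate (3,0): mult=-2, new row 3: (0, -9, -9, 0); set L[3][0]=-2
k=1: U[1][1]=3
  eliminate (2,1): mult=4, new row 2: (0, 0, 3, -3); set L[2][1]=4
  eliminate (3,1): mult=-3, new row 3: (0, 0, -12, 9); set L[3][1]=-3
k=2: U[2][2]=3
  eliminate (3,2): mult=-4, new row 3: (0, 0, 0, -3); set L[3][2]=-4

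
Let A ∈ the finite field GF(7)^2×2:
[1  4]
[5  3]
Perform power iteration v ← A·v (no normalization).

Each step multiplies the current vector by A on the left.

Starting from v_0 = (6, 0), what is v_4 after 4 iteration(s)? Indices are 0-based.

v_4 = (2, 1)

v_0 = (6, 0).
v_1 = A·v_0 = (6, 2).
v_2 = A·v_1 = (0, 1).
v_3 = A·v_2 = (4, 3).
v_4 = A·v_3 = (2, 1).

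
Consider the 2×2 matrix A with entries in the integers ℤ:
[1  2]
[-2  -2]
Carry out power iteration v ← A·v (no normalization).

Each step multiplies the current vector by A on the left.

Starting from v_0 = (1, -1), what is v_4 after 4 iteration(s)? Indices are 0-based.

v_4 = (-1, -2)

v_0 = (1, -1).
v_1 = A·v_0 = (-1, 0).
v_2 = A·v_1 = (-1, 2).
v_3 = A·v_2 = (3, -2).
v_4 = A·v_3 = (-1, -2).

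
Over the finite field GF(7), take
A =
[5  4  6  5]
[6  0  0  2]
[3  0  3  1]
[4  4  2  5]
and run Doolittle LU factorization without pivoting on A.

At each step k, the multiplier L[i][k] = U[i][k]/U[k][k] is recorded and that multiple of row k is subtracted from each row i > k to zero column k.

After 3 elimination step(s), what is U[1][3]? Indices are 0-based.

Step 1: pivot at (0,0) is 5.
  row1 ← row1 − (4)·row0  ⇒  L[1][0]=4, U row1=(0, 5, 4, 3)
  row2 ← row2 − (2)·row0  ⇒  L[2][0]=2, U row2=(0, 6, 5, 5)
  row3 ← row3 − (5)·row0  ⇒  L[3][0]=5, U row3=(0, 5, 0, 1)
Step 2: pivot at (1,1) is 5.
  row2 ← row2 − (4)·row1  ⇒  L[2][1]=4, U row2=(0, 0, 3, 0)
  row3 ← row3 − (1)·row1  ⇒  L[3][1]=1, U row3=(0, 0, 3, 5)
Step 3: pivot at (2,2) is 3.
  row3 ← row3 − (1)·row2  ⇒  L[3][2]=1, U row3=(0, 0, 0, 5)

U[1][3] = 3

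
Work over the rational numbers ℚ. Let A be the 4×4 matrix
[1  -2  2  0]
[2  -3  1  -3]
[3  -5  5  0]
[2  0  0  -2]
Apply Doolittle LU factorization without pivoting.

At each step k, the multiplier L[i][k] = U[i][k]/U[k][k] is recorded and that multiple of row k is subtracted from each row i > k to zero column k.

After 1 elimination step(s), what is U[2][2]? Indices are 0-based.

k=0: U[0][0]=1
  eliminate (1,0): mult=2, new row 1: (0, 1, -3, -3); set L[1][0]=2
  eliminate (2,0): mult=3, new row 2: (0, 1, -1, 0); set L[2][0]=3
  eliminate (3,0): mult=2, new row 3: (0, 4, -4, -2); set L[3][0]=2

U[2][2] = -1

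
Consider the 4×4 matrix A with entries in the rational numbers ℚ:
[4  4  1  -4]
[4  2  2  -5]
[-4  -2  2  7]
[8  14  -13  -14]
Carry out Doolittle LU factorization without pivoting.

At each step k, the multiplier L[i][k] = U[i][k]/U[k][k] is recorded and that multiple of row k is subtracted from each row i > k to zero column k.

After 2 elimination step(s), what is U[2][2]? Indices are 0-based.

U[2][2] = 4

[col 0] pivot 4
  R1 -= 1*R0 → (0, -2, 1, -1)  (L[1][0] := 1)
  R2 -= -1*R0 → (0, 2, 3, 3)  (L[2][0] := -1)
  R3 -= 2*R0 → (0, 6, -15, -6)  (L[3][0] := 2)
[col 1] pivot -2
  R2 -= -1*R1 → (0, 0, 4, 2)  (L[2][1] := -1)
  R3 -= -3*R1 → (0, 0, -12, -9)  (L[3][1] := -3)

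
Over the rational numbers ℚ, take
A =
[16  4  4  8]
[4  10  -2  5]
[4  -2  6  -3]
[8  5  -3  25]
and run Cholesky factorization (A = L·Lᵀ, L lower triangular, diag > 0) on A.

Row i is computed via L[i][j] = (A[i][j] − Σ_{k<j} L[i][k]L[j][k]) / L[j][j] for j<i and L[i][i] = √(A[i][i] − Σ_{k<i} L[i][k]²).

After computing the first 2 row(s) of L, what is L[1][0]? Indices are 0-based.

L[1][0] = 1

Step 1: L[0][0] = √(16) = 4.
  L[1][0] = (4) / L[0][0] = 1.
Step 2: L[1][1] = √(9) = 3.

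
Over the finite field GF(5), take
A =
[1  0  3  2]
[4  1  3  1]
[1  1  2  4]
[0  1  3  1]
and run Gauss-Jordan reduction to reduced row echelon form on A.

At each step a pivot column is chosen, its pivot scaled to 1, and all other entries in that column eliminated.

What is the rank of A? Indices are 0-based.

rank = 4

[1] R0 /= 1  ⇒  (1, 0, 3, 2)
     R1 -= 4·R0  ⇒  (0, 1, 1, 3)
     R2 -= 1·R0  ⇒  (0, 1, 4, 2)
[2] R1 /= 1  ⇒  (0, 1, 1, 3)
     R2 -= 1·R1  ⇒  (0, 0, 3, 4)
     R3 -= 1·R1  ⇒  (0, 0, 2, 3)
[3] R2 /= 3  ⇒  (0, 0, 1, 3)
     R0 -= 3·R2  ⇒  (1, 0, 0, 3)
     R1 -= 1·R2  ⇒  (0, 1, 0, 0)
     R3 -= 2·R2  ⇒  (0, 0, 0, 2)
[4] R3 /= 2  ⇒  (0, 0, 0, 1)
     R0 -= 3·R3  ⇒  (1, 0, 0, 0)
     R2 -= 3·R3  ⇒  (0, 0, 1, 0)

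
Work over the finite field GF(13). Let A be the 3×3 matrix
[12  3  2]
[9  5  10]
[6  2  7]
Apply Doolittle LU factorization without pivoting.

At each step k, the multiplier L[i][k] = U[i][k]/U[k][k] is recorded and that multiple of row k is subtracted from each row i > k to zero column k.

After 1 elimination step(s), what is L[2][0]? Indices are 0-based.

L[2][0] = 7

[col 0] pivot 12
  R1 -= 4*R0 → (0, 6, 2)  (L[1][0] := 4)
  R2 -= 7*R0 → (0, 7, 6)  (L[2][0] := 7)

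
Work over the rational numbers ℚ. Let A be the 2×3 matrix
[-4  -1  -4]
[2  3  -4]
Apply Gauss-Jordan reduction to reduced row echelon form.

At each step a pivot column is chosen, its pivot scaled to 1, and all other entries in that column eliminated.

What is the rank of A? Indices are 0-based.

rank = 2

[1] R0 /= -4  ⇒  (1, 1/4, 1)
     R1 -= 2·R0  ⇒  (0, 5/2, -6)
[2] R1 /= 5/2  ⇒  (0, 1, -12/5)
     R0 -= 1/4·R1  ⇒  (1, 0, 8/5)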